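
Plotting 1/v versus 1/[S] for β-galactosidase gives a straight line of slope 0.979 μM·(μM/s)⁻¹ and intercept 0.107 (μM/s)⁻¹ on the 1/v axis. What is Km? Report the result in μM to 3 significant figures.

y-intercept = 1/Vmax ⇒ Vmax = 9.35 μM/s; slope = Km/Vmax ⇒ Km = slope × Vmax.
Km = 0.979 × 9.35 = 9.15 μM.

9.15 μM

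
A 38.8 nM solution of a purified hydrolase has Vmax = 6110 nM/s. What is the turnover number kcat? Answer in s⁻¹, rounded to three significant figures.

kcat = Vmax/[E]total = 6110 nM/s / 38.8 nM = 157 s⁻¹.

157 s⁻¹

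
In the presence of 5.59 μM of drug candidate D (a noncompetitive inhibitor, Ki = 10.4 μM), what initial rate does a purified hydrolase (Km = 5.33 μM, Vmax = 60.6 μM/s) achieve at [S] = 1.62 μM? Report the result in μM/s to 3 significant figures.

With α = 1 + [I]/Ki = 1 + 5.59/10.4 = 1.538, the noncompetitive rate law is v = (Vmax/α)·[S] / (Km + [S]).
v = (60.6/1.538)×1.62 / (5.33 + 1.62) = 63.85/6.950 = 9.19 μM/s.

9.19 μM/s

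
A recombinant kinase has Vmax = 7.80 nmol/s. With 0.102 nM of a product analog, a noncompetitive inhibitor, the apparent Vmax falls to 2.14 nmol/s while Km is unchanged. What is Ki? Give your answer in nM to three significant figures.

0.0386 nM

Noncompetitive: Vmax,app = Vmax/α with α = 1 + [I]/Ki.
α = Vmax/Vmax,app = 7.80/2.14 = 3.645.
Ki = [I]/(α − 1) = 0.102/2.645 = 0.0386 nM.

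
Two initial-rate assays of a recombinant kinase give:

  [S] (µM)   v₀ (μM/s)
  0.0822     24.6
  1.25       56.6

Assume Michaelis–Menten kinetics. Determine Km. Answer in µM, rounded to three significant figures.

0.126 µM

From v = Vmax[S]/(Km+[S]), each point gives Vmax = v(Km+[S])/[S].
Equating: 24.6(Km+0.0822)/0.0822 = 56.6(Km+1.25)/1.25.
299.3·Km + 24.6 = 45.28·Km + 56.6, so (299.3 − 45.28)·Km = 56.6 − 24.6.
Km = 32.00/254.0 = 0.126 µM; then Vmax = 24.6(0.126+0.0822)/0.0822 = 62.3 μM/s.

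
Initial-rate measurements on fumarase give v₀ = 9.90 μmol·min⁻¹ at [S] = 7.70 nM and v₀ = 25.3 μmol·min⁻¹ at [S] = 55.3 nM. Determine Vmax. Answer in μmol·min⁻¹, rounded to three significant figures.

In reciprocal form, 1/v = (Km/Vmax)·(1/[S]) + 1/Vmax. The two points give (1/[S], 1/v) = (0.1299, 0.1010) and (0.01808, 0.03953).
Slope = (0.1010 − 0.03953)/(0.1299 − 0.01808) = 0.5500; intercept = 0.1010 − 0.5500×0.1299 = 0.02958.
Vmax = 1/intercept = 33.8 μmol·min⁻¹; Km = slope × Vmax = 0.5500 × 33.8 = 18.6 nM.

33.8 μmol·min⁻¹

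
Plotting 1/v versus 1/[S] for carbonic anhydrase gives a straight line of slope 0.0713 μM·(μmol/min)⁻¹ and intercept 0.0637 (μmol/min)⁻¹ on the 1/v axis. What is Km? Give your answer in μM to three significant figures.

y-intercept = 1/Vmax ⇒ Vmax = 15.7 μmol/min; slope = Km/Vmax ⇒ Km = slope × Vmax.
Km = 0.0713 × 15.7 = 1.12 μM.

1.12 μM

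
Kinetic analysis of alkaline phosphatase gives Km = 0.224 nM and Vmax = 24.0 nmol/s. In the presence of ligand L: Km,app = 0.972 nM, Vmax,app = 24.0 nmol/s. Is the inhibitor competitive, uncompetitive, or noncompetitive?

competitive

Km increases (0.224 → 0.972 nM) while Vmax is unchanged — the hallmark of competitive inhibition.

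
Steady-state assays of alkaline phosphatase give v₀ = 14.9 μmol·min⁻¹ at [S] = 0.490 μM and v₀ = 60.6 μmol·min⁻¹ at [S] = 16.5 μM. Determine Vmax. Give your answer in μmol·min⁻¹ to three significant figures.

From v = Vmax[S]/(Km+[S]), each point gives Vmax = v(Km+[S])/[S].
Equating: 14.9(Km+0.490)/0.490 = 60.6(Km+16.5)/16.5.
30.41·Km + 14.9 = 3.673·Km + 60.6, so (30.41 − 3.673)·Km = 60.6 − 14.9.
Km = 45.70/26.74 = 1.71 μM; then Vmax = 14.9(1.71+0.490)/0.490 = 66.9 μmol·min⁻¹.

66.9 μmol·min⁻¹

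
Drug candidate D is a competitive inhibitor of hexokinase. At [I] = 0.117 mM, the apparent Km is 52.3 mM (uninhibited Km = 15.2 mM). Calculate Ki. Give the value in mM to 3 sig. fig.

Competitive: Km,app = α·Km with α = 1 + [I]/Ki.
α = Km,app/Km = 52.3/15.2 = 3.441.
Ki = [I]/(α − 1) = 0.117/2.441 = 0.0479 mM.

0.0479 mM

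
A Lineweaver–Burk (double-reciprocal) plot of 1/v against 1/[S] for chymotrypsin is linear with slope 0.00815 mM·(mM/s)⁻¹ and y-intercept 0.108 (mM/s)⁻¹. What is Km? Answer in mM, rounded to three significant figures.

0.0755 mM

y-intercept = 1/Vmax ⇒ Vmax = 9.26 mM/s; slope = Km/Vmax ⇒ Km = slope × Vmax.
Km = 0.00815 × 9.26 = 0.0755 mM.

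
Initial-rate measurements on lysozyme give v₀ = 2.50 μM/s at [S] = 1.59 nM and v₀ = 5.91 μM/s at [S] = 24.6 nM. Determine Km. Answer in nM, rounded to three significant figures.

2.56 nM

From v = Vmax[S]/(Km+[S]), each point gives Vmax = v(Km+[S])/[S].
Equating: 2.50(Km+1.59)/1.59 = 5.91(Km+24.6)/24.6.
1.572·Km + 2.50 = 0.2402·Km + 5.91, so (1.572 − 0.2402)·Km = 5.91 − 2.50.
Km = 3.410/1.332 = 2.56 nM; then Vmax = 2.50(2.56+1.59)/1.59 = 6.53 μM/s.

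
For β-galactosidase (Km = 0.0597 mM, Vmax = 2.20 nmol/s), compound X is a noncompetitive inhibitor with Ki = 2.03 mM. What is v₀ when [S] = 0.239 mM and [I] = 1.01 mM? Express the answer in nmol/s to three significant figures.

1.18 nmol/s

With α = 1 + [I]/Ki = 1 + 1.01/2.03 = 1.498, the noncompetitive rate law is v = (Vmax/α)·[S] / (Km + [S]).
v = (2.20/1.498)×0.239 / (0.0597 + 0.239) = 0.3511/0.2987 = 1.18 nmol/s.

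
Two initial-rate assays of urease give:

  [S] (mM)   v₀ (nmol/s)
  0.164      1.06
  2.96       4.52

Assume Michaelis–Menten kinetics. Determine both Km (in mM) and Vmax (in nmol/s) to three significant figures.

From v = Vmax[S]/(Km+[S]), each point gives Vmax = v(Km+[S])/[S].
Equating: 1.06(Km+0.164)/0.164 = 4.52(Km+2.96)/2.96.
6.463·Km + 1.06 = 1.527·Km + 4.52, so (6.463 − 1.527)·Km = 4.52 − 1.06.
Km = 3.460/4.936 = 0.701 mM; then Vmax = 1.06(0.701+0.164)/0.164 = 5.59 nmol/s.

Km = 0.701 mM; Vmax = 5.59 nmol/s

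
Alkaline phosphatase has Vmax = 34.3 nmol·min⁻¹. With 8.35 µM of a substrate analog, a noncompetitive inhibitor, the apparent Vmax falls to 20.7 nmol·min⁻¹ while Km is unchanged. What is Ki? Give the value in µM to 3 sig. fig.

Noncompetitive: Vmax,app = Vmax/α with α = 1 + [I]/Ki.
α = Vmax/Vmax,app = 34.3/20.7 = 1.657.
Ki = [I]/(α − 1) = 8.35/0.6570 = 12.7 µM.

12.7 µM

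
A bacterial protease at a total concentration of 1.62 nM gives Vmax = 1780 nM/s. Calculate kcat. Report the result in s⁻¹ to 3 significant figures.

1100 s⁻¹

kcat = Vmax/[E]total = 1780 nM/s / 1.62 nM = 1100 s⁻¹.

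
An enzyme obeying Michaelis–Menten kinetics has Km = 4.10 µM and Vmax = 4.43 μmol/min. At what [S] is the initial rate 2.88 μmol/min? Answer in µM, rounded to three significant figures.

7.62 µM

The required fractional saturation is v/Vmax = 2.88/4.43 = 0.6501.
Then [S]/(Km+[S]) = 0.6501 ⇒ [S] = 4.10 × 0.6501/(1 − 0.6501) = 7.62 µM.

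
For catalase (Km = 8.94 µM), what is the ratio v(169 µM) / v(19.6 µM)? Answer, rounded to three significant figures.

Since Vmax cancels, v₂/v₁ = [S]₂(Km+[S]₁) / [S]₁(Km+[S]₂).
= 169×(8.94+19.6) / (19.6×(8.94+169)) = 4823/3488 = 1.38.

1.38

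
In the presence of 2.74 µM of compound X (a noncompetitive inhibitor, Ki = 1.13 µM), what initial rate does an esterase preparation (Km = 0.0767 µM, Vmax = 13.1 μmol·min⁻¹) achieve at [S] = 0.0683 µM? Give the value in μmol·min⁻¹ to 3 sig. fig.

1.80 μmol·min⁻¹

α = 1 + [I]/Ki = 1 + 2.74/1.13 = 3.425.
For a noncompetitive inhibitor, Vmax is reduced to Vmax/α while Km is unchanged: Km,app = 0.0767 µM, Vmax,app = 3.83 μmol·min⁻¹.
v = Vmax,app·[S]/(Km,app + [S]) = 3.83 × 0.0683/(0.0767 + 0.0683) = 1.80 μmol·min⁻¹.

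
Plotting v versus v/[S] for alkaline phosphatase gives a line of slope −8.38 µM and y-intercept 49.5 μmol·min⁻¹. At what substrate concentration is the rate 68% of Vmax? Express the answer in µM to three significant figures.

The Eadie–Hofstee slope gives Km = 8.38 µM (slope = −Km).
v/Vmax = [S]/(Km+[S]) = 0.68 ⇒ [S] = Km·0.68/(1−0.68) = 8.38 × 2.125 = 17.8 µM.

17.8 µM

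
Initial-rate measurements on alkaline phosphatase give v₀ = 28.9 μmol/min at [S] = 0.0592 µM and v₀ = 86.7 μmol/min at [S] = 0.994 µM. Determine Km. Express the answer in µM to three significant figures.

In reciprocal form, 1/v = (Km/Vmax)·(1/[S]) + 1/Vmax. The two points give (1/[S], 1/v) = (16.89, 0.03460) and (1.006, 0.01153).
Slope = (0.03460 − 0.01153)/(16.89 − 1.006) = 0.001452; intercept = 0.03460 − 0.001452×16.89 = 0.01007.
Vmax = 1/intercept = 99.3 μmol/min; Km = slope × Vmax = 0.001452 × 99.3 = 0.144 µM.

0.144 µM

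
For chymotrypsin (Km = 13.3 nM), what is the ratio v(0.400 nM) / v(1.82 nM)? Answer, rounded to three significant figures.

The fractional saturations are [S]/(Km+[S]) = 1.82/15.12 = 0.1204 and 0.400/13.70 = 0.02920.
v₂/v₁ is just their ratio: 0.02920/0.1204 = 0.243.

0.243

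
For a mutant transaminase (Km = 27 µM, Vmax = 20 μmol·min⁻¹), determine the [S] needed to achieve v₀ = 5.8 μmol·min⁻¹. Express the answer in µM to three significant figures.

The required fractional saturation is v/Vmax = 5.8/20 = 0.2900.
Then [S]/(Km+[S]) = 0.2900 ⇒ [S] = 27 × 0.2900/(1 − 0.2900) = 11.0 µM.

11.0 µM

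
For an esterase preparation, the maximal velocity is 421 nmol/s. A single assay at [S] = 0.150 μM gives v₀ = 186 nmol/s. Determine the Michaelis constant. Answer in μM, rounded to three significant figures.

v/Vmax = 186/421 = 0.4418 = [S]/(Km+[S]).
So Km + [S] = [S]/0.4418 = 0.3395 μM, giving Km = 0.3395 − 0.150 = 0.190 μM.

0.190 μM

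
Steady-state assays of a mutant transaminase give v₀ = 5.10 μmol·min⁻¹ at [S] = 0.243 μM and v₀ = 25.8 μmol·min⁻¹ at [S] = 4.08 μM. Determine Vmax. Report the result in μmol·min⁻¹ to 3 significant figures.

In reciprocal form, 1/v = (Km/Vmax)·(1/[S]) + 1/Vmax. The two points give (1/[S], 1/v) = (4.115, 0.1961) and (0.2451, 0.03876).
Slope = (0.1961 − 0.03876)/(4.115 − 0.2451) = 0.04065; intercept = 0.1961 − 0.04065×4.115 = 0.02880.
Vmax = 1/intercept = 34.7 μmol·min⁻¹; Km = slope × Vmax = 0.04065 × 34.7 = 1.41 μM.

34.7 μmol·min⁻¹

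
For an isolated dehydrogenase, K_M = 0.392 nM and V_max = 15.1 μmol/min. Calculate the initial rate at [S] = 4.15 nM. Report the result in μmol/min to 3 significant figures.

13.8 μmol/min

[S]/(Km+[S]) = 4.15/4.542 = 0.9137, the fractional saturation.
v = 0.9137 × Vmax = 0.9137 × 15.1 = 13.8 μmol/min.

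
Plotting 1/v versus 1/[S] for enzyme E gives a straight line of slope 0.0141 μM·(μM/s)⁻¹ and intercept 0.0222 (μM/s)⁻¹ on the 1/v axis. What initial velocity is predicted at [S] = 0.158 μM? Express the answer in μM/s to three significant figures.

The y-intercept is 1/Vmax, so Vmax = 1/0.0222 = 45.0 μM/s.
The slope is Km/Vmax, so Km = 0.0141 × 45.0 = 0.635 μM.
Then v = 45.0 × 0.158/(0.635 + 0.158) = 8.97 μM/s.

8.97 μM/s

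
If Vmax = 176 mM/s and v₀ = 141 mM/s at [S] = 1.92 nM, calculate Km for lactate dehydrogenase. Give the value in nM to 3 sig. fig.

0.477 nM

From v = Vmax[S]/(Km+[S]), Km = [S](Vmax − v)/v.
Km = 1.92 × (176 − 141) / 141 = 67.20/141 = 0.477 nM.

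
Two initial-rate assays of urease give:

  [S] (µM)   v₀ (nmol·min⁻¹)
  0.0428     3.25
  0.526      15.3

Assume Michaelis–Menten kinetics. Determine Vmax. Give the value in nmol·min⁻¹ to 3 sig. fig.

22.8 nmol·min⁻¹

From v = Vmax[S]/(Km+[S]), each point gives Vmax = v(Km+[S])/[S].
Equating: 3.25(Km+0.0428)/0.0428 = 15.3(Km+0.526)/0.526.
75.93·Km + 3.25 = 29.09·Km + 15.3, so (75.93 − 29.09)·Km = 15.3 − 3.25.
Km = 12.05/46.85 = 0.257 µM; then Vmax = 3.25(0.257+0.0428)/0.0428 = 22.8 nmol·min⁻¹.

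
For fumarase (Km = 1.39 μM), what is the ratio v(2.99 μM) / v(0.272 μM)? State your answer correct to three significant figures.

The fractional saturations are [S]/(Km+[S]) = 0.272/1.662 = 0.1637 and 2.99/4.380 = 0.6826.
v₂/v₁ is just their ratio: 0.6826/0.1637 = 4.17.

4.17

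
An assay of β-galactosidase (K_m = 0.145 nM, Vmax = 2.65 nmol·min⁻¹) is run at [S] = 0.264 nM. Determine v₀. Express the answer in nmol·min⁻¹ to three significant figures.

1.71 nmol·min⁻¹

[S]/(Km+[S]) = 0.264/0.4090 = 0.6455, the fractional saturation.
v = 0.6455 × Vmax = 0.6455 × 2.65 = 1.71 nmol·min⁻¹.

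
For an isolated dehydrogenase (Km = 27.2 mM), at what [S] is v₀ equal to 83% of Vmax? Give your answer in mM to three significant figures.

v/Vmax = [S]/(Km+[S]) = 0.83, so [S] = Km·0.83/(1 − 0.83) = 27.2 × 4.882.
[S] = 133 mM.

133 mM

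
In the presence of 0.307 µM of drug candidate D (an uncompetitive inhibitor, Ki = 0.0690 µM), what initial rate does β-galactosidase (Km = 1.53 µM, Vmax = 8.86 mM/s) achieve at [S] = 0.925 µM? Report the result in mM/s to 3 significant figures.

With α = 1 + [I]/Ki = 1 + 0.307/0.0690 = 5.449, the uncompetitive rate law is v = (Vmax/α)·[S] / (Km/α + [S]).
v = (8.86/5.449)×0.925 / (1.53/5.449 + 0.925) = 1.504/1.206 = 1.25 mM/s.

1.25 mM/s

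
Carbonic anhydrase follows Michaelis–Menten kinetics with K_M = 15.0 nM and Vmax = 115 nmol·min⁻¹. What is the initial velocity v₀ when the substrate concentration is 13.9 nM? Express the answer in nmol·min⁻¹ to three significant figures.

55.3 nmol·min⁻¹

[S]/(Km+[S]) = 13.9/28.90 = 0.4810, the fractional saturation.
v = 0.4810 × Vmax = 0.4810 × 115 = 55.3 nmol·min⁻¹.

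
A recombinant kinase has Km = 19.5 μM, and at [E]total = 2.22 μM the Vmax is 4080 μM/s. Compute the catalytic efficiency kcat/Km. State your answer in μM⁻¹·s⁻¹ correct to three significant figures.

kcat = Vmax/[E]total = 4080/2.22 = 1840 s⁻¹.
kcat/Km = 1840/19.5 = 94.2 μM⁻¹·s⁻¹.

94.2 μM⁻¹·s⁻¹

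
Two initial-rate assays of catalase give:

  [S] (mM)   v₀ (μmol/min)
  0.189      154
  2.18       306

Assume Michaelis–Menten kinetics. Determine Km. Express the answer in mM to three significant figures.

0.225 mM

From v = Vmax[S]/(Km+[S]), each point gives Vmax = v(Km+[S])/[S].
Equating: 154(Km+0.189)/0.189 = 306(Km+2.18)/2.18.
814.8·Km + 154 = 140.4·Km + 306, so (814.8 − 140.4)·Km = 306 − 154.
Km = 152.0/674.4 = 0.225 mM; then Vmax = 154(0.225+0.189)/0.189 = 338 μmol/min.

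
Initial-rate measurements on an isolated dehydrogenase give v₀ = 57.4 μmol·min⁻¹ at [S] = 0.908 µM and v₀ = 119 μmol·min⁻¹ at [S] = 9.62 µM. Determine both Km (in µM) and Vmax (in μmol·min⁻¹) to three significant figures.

Km = 1.21 µM; Vmax = 134 μmol·min⁻¹

From v = Vmax[S]/(Km+[S]), each point gives Vmax = v(Km+[S])/[S].
Equating: 57.4(Km+0.908)/0.908 = 119(Km+9.62)/9.62.
63.22·Km + 57.4 = 12.37·Km + 119, so (63.22 − 12.37)·Km = 119 − 57.4.
Km = 61.60/50.85 = 1.21 µM; then Vmax = 57.4(1.21+0.908)/0.908 = 134 μmol·min⁻¹.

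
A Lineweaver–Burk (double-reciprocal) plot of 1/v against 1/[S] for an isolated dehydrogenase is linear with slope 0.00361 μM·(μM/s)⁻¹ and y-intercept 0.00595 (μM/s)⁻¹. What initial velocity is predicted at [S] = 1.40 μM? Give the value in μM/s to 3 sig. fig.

117 μM/s

The y-intercept is 1/Vmax, so Vmax = 1/0.00595 = 168 μM/s.
The slope is Km/Vmax, so Km = 0.00361 × 168 = 0.607 μM.
Then v = 168 × 1.40/(0.607 + 1.40) = 117 μM/s.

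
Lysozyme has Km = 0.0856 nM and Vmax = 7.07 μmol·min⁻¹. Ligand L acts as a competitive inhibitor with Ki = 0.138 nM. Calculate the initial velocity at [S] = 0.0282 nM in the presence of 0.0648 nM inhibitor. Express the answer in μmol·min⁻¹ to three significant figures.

α = 1 + [I]/Ki = 1 + 0.0648/0.138 = 1.470.
For a competitive inhibitor, Vmax is unchanged and the apparent Km becomes α·Km: Km,app = 0.126 nM, Vmax,app = 7.07 μmol·min⁻¹.
v = Vmax,app·[S]/(Km,app + [S]) = 7.07 × 0.0282/(0.126 + 0.0282) = 1.29 μmol·min⁻¹.

1.29 μmol·min⁻¹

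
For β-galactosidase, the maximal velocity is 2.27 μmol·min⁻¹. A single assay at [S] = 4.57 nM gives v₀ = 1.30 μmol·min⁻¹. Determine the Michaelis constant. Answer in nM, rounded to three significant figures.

From v = Vmax[S]/(Km+[S]), Km = [S](Vmax − v)/v.
Km = 4.57 × (2.27 − 1.30) / 1.30 = 4.433/1.30 = 3.41 nM.

3.41 nM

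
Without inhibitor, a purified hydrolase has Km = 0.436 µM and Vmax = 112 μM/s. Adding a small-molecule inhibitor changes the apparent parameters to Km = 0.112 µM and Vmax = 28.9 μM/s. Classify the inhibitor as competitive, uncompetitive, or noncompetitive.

Both Km and Vmax decrease by the same factor (~3.88-fold) — characteristic of uncompetitive inhibition.

uncompetitive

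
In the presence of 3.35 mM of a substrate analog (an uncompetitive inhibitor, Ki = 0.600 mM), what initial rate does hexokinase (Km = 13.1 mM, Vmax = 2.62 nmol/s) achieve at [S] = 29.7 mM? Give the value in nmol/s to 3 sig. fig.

With α = 1 + [I]/Ki = 1 + 3.35/0.600 = 6.583, the uncompetitive rate law is v = (Vmax/α)·[S] / (Km/α + [S]).
v = (2.62/6.583)×29.7 / (13.1/6.583 + 29.7) = 11.82/31.69 = 0.373 nmol/s.

0.373 nmol/s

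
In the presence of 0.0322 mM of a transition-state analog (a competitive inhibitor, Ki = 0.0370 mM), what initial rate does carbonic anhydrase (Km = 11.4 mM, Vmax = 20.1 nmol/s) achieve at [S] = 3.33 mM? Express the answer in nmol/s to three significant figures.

2.72 nmol/s

α = 1 + [I]/Ki = 1 + 0.0322/0.0370 = 1.870.
For a competitive inhibitor, Vmax is unchanged and the apparent Km becomes α·Km: Km,app = 21.3 mM, Vmax,app = 20.1 nmol/s.
v = Vmax,app·[S]/(Km,app + [S]) = 20.1 × 3.33/(21.3 + 3.33) = 2.72 nmol/s.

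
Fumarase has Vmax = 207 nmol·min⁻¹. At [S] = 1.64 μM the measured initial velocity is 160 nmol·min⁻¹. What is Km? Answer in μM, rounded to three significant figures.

0.482 μM

v/Vmax = 160/207 = 0.7729 = [S]/(Km+[S]).
So Km + [S] = [S]/0.7729 = 2.122 μM, giving Km = 2.122 − 1.64 = 0.482 μM.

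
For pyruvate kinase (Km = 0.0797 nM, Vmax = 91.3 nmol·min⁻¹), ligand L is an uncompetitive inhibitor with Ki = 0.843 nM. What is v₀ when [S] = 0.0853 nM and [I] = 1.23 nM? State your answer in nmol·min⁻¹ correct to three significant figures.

26.9 nmol·min⁻¹

α = 1 + [I]/Ki = 1 + 1.23/0.843 = 2.459.
For an uncompetitive inhibitor, both parameters are divided by α, giving Vmax/α and Km/α: Km,app = 0.0324 nM, Vmax,app = 37.1 nmol·min⁻¹.
v = Vmax,app·[S]/(Km,app + [S]) = 37.1 × 0.0853/(0.0324 + 0.0853) = 26.9 nmol·min⁻¹.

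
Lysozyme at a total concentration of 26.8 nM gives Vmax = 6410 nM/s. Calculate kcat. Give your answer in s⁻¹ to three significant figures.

239 s⁻¹

kcat = Vmax/[E]total = 6410 nM/s / 26.8 nM = 239 s⁻¹.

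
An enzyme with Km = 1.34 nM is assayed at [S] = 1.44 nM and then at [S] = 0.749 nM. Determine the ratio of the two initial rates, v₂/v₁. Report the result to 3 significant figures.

0.692

Since Vmax cancels, v₂/v₁ = [S]₂(Km+[S]₁) / [S]₁(Km+[S]₂).
= 0.749×(1.34+1.44) / (1.44×(1.34+0.749)) = 2.082/3.008 = 0.692.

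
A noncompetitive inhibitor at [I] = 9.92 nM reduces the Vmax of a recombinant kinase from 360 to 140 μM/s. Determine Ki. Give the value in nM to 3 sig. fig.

Noncompetitive: Vmax,app = Vmax/α with α = 1 + [I]/Ki.
α = Vmax/Vmax,app = 360/140 = 2.571.
Ki = [I]/(α − 1) = 9.92/1.571 = 6.31 nM.

6.31 nM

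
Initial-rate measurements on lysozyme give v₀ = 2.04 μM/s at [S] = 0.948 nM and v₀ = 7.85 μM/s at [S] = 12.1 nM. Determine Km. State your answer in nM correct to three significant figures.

From v = Vmax[S]/(Km+[S]), each point gives Vmax = v(Km+[S])/[S].
Equating: 2.04(Km+0.948)/0.948 = 7.85(Km+12.1)/12.1.
2.152·Km + 2.04 = 0.6488·Km + 7.85, so (2.152 − 0.6488)·Km = 7.85 − 2.04.
Km = 5.810/1.503 = 3.87 nM; then Vmax = 2.04(3.87+0.948)/0.948 = 10.4 μM/s.

3.87 nM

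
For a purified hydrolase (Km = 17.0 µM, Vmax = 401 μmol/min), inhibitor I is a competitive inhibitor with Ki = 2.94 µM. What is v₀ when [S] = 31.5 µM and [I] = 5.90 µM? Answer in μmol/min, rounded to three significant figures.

153 μmol/min

With α = 1 + [I]/Ki = 1 + 5.90/2.94 = 3.007, the competitive rate law is v = Vmax[S] / (αKm + [S]).
v = 401×31.5 / (3.007×17.0 + 31.5) = 12630/82.62 = 153 μmol/min.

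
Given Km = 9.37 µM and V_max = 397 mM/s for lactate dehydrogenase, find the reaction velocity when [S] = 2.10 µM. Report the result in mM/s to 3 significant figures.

72.7 mM/s

[S]/(Km+[S]) = 2.10/11.47 = 0.1831, the fractional saturation.
v = 0.1831 × Vmax = 0.1831 × 397 = 72.7 mM/s.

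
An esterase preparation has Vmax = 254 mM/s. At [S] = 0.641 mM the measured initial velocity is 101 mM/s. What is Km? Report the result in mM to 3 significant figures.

From v = Vmax[S]/(Km+[S]), Km = [S](Vmax − v)/v.
Km = 0.641 × (254 − 101) / 101 = 98.07/101 = 0.971 mM.

0.971 mM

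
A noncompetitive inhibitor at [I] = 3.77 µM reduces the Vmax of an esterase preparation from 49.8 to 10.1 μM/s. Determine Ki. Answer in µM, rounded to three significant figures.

0.959 µM

Noncompetitive: Vmax,app = Vmax/α with α = 1 + [I]/Ki.
α = Vmax/Vmax,app = 49.8/10.1 = 4.931.
Ki = [I]/(α − 1) = 3.77/3.931 = 0.959 µM.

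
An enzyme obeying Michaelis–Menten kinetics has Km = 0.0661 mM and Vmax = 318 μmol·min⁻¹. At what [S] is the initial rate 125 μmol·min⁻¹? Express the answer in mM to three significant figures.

0.0428 mM

Rearranging v = Vmax[S]/(Km+[S]) gives [S] = Km·v/(Vmax − v).
[S] = 0.0661 × 125 / (318 − 125) = 8.263/193.0 = 0.0428 mM.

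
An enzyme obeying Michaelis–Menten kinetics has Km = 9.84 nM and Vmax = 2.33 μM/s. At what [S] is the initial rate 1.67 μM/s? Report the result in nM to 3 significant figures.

24.9 nM

Rearranging v = Vmax[S]/(Km+[S]) gives [S] = Km·v/(Vmax − v).
[S] = 9.84 × 1.67 / (2.33 − 1.67) = 16.43/0.6600 = 24.9 nM.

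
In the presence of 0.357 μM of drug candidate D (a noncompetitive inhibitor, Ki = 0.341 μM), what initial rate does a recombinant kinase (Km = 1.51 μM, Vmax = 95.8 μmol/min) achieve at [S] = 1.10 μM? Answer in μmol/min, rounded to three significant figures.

19.7 μmol/min

α = 1 + [I]/Ki = 1 + 0.357/0.341 = 2.047.
For a noncompetitive inhibitor, Vmax is reduced to Vmax/α while Km is unchanged: Km,app = 1.51 μM, Vmax,app = 46.8 μmol/min.
v = Vmax,app·[S]/(Km,app + [S]) = 46.8 × 1.10/(1.51 + 1.10) = 19.7 μmol/min.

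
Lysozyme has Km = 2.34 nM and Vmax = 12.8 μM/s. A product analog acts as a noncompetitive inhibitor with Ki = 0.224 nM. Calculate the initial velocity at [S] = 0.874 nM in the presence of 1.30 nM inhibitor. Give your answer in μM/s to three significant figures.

0.512 μM/s

With α = 1 + [I]/Ki = 1 + 1.30/0.224 = 6.804, the noncompetitive rate law is v = (Vmax/α)·[S] / (Km + [S]).
v = (12.8/6.804)×0.874 / (2.34 + 0.874) = 1.644/3.214 = 0.512 μM/s.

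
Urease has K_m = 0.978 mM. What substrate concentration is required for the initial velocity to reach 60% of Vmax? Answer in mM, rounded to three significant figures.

v/Vmax = [S]/(Km+[S]) = 0.6, so [S] = Km·0.6/(1 − 0.6) = 0.978 × 1.500.
[S] = 1.47 mM.

1.47 mM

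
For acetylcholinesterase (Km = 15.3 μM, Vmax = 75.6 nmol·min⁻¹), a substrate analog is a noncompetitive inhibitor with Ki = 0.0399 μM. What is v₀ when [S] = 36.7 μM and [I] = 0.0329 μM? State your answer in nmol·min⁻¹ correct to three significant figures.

29.2 nmol·min⁻¹

With α = 1 + [I]/Ki = 1 + 0.0329/0.0399 = 1.825, the noncompetitive rate law is v = (Vmax/α)·[S] / (Km + [S]).
v = (75.6/1.825)×36.7 / (15.3 + 36.7) = 1521/52.00 = 29.2 nmol·min⁻¹.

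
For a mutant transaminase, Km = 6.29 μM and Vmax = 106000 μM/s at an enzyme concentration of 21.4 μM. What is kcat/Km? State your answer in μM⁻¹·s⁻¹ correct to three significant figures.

787 μM⁻¹·s⁻¹

kcat = Vmax/[E]total = 106000/21.4 = 4950 s⁻¹.
kcat/Km = 4950/6.29 = 787 μM⁻¹·s⁻¹.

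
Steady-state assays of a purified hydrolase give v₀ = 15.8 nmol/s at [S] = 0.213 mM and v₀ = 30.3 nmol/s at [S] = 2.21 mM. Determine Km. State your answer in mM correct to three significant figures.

From v = Vmax[S]/(Km+[S]), each point gives Vmax = v(Km+[S])/[S].
Equating: 15.8(Km+0.213)/0.213 = 30.3(Km+2.21)/2.21.
74.18·Km + 15.8 = 13.71·Km + 30.3, so (74.18 − 13.71)·Km = 30.3 − 15.8.
Km = 14.50/60.47 = 0.240 mM; then Vmax = 15.8(0.240+0.213)/0.213 = 33.6 nmol/s.

0.240 mM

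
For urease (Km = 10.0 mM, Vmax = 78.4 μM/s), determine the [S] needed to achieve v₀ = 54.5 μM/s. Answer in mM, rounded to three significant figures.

22.8 mM

Rearranging v = Vmax[S]/(Km+[S]) gives [S] = Km·v/(Vmax − v).
[S] = 10.0 × 54.5 / (78.4 − 54.5) = 545.0/23.90 = 22.8 mM.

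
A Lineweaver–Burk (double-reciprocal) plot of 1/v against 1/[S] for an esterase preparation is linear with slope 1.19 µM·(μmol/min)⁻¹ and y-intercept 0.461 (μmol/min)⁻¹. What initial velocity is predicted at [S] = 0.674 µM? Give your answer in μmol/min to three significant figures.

0.449 μmol/min

The y-intercept is 1/Vmax, so Vmax = 1/0.461 = 2.17 μmol/min.
The slope is Km/Vmax, so Km = 1.19 × 2.17 = 2.58 µM.
Then v = 2.17 × 0.674/(2.58 + 0.674) = 0.449 μmol/min.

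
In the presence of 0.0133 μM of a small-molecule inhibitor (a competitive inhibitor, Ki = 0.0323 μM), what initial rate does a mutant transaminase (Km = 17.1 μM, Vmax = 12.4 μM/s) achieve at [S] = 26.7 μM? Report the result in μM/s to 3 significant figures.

α = 1 + [I]/Ki = 1 + 0.0133/0.0323 = 1.412.
For a competitive inhibitor, Vmax is unchanged and the apparent Km becomes α·Km: Km,app = 24.1 μM, Vmax,app = 12.4 μM/s.
v = Vmax,app·[S]/(Km,app + [S]) = 12.4 × 26.7/(24.1 + 26.7) = 6.51 μM/s.

6.51 μM/s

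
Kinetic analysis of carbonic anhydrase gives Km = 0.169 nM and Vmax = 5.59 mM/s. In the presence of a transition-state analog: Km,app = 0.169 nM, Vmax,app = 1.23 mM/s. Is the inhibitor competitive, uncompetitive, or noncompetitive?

noncompetitive

Vmax decreases (5.59 → 1.23 mM/s) while Km is unchanged — pure noncompetitive inhibition.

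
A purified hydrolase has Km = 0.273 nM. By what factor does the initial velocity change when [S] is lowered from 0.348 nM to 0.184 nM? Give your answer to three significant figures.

Since Vmax cancels, v₂/v₁ = [S]₂(Km+[S]₁) / [S]₁(Km+[S]₂).
= 0.184×(0.273+0.348) / (0.348×(0.273+0.184)) = 0.1143/0.1590 = 0.718.

0.718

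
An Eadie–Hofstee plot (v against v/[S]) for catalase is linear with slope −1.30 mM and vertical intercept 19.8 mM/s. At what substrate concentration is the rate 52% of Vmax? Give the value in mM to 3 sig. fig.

1.41 mM

The Eadie–Hofstee slope gives Km = 1.30 mM (slope = −Km).
v/Vmax = [S]/(Km+[S]) = 0.52 ⇒ [S] = Km·0.52/(1−0.52) = 1.30 × 1.083 = 1.41 mM.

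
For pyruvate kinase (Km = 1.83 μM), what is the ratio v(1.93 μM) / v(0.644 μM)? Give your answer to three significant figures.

1.97

Since Vmax cancels, v₂/v₁ = [S]₂(Km+[S]₁) / [S]₁(Km+[S]₂).
= 1.93×(1.83+0.644) / (0.644×(1.83+1.93)) = 4.775/2.421 = 1.97.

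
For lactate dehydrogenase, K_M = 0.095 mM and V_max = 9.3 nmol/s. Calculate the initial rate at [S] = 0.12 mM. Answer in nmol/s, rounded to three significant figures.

v = Vmax·[S]/(Km + [S]) = 9.3 × 0.12 / (0.095 + 0.12)
  = 1.116 / 0.2150 = 5.19 nmol/s.

5.19 nmol/s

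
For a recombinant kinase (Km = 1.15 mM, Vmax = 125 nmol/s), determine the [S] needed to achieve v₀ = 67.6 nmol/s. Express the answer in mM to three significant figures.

1.35 mM

Rearranging v = Vmax[S]/(Km+[S]) gives [S] = Km·v/(Vmax − v).
[S] = 1.15 × 67.6 / (125 − 67.6) = 77.74/57.40 = 1.35 mM.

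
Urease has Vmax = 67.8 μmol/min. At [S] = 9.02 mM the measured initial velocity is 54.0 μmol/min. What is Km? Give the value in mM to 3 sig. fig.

From v = Vmax[S]/(Km+[S]), Km = [S](Vmax − v)/v.
Km = 9.02 × (67.8 − 54.0) / 54.0 = 124.5/54.0 = 2.31 mM.

2.31 mM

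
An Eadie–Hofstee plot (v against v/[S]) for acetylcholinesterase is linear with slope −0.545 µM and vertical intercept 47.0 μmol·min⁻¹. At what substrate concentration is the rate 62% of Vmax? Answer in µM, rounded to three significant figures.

0.889 µM

The Eadie–Hofstee slope gives Km = 0.545 µM (slope = −Km).
v/Vmax = [S]/(Km+[S]) = 0.62 ⇒ [S] = Km·0.62/(1−0.62) = 0.545 × 1.632 = 0.889 µM.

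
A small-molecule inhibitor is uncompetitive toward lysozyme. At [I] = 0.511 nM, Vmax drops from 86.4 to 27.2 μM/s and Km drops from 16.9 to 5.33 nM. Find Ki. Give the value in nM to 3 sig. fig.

0.235 nM

Uncompetitive: Vmax,app = Vmax/α (and Km,app = Km/α) with α = 1 + [I]/Ki.
α = Vmax/Vmax,app = 86.4/27.2 = 3.176.
Ki = [I]/(α − 1) = 0.511/2.176 = 0.235 nM.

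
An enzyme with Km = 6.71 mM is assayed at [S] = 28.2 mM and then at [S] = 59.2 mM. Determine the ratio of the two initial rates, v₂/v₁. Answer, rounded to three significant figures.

1.11

Since Vmax cancels, v₂/v₁ = [S]₂(Km+[S]₁) / [S]₁(Km+[S]₂).
= 59.2×(6.71+28.2) / (28.2×(6.71+59.2)) = 2067/1859 = 1.11.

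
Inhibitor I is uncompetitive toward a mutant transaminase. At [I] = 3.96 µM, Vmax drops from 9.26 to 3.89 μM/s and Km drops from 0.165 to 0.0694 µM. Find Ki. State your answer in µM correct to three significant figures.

2.87 µM

Uncompetitive: Vmax,app = Vmax/α (and Km,app = Km/α) with α = 1 + [I]/Ki.
α = Vmax/Vmax,app = 9.26/3.89 = 2.380.
Since α = 1 + [I]/Ki, [I]/Ki = 2.380 − 1 = 1.380 and Ki = 3.96/1.380 = 2.87 µM.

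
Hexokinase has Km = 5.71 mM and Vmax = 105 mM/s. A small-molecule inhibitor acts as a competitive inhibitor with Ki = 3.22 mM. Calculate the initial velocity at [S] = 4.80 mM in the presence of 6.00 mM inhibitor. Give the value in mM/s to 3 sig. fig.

23.8 mM/s

α = 1 + [I]/Ki = 1 + 6.00/3.22 = 2.863.
For a competitive inhibitor, Vmax is unchanged and the apparent Km becomes α·Km: Km,app = 16.3 mM, Vmax,app = 105 mM/s.
v = Vmax,app·[S]/(Km,app + [S]) = 105 × 4.80/(16.3 + 4.80) = 23.8 mM/s.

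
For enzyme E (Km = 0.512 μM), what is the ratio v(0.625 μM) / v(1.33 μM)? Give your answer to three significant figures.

0.761

Since Vmax cancels, v₂/v₁ = [S]₂(Km+[S]₁) / [S]₁(Km+[S]₂).
= 0.625×(0.512+1.33) / (1.33×(0.512+0.625)) = 1.151/1.512 = 0.761.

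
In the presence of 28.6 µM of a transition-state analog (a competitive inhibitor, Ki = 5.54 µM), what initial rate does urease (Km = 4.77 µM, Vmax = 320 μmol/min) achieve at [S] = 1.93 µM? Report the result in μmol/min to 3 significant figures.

19.7 μmol/min

With α = 1 + [I]/Ki = 1 + 28.6/5.54 = 6.162, the competitive rate law is v = Vmax[S] / (αKm + [S]).
v = 320×1.93 / (6.162×4.77 + 1.93) = 617.6/31.32 = 19.7 μmol/min.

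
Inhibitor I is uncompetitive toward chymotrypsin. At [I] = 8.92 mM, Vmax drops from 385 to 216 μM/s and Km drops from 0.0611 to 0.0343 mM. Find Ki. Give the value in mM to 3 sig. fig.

11.4 mM

Uncompetitive: Vmax,app = Vmax/α (and Km,app = Km/α) with α = 1 + [I]/Ki.
α = Vmax/Vmax,app = 385/216 = 1.782.
Ki = [I]/(α − 1) = 8.92/0.7824 = 11.4 mM.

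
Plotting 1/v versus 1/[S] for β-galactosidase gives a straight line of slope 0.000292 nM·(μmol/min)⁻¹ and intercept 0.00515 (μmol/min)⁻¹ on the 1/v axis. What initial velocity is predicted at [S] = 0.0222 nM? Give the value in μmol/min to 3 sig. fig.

The y-intercept is 1/Vmax, so Vmax = 1/0.00515 = 194 μmol/min.
The slope is Km/Vmax, so Km = 0.000292 × 194 = 0.0567 nM.
Then v = 194 × 0.0222/(0.0567 + 0.0222) = 54.6 μmol/min.

54.6 μmol/min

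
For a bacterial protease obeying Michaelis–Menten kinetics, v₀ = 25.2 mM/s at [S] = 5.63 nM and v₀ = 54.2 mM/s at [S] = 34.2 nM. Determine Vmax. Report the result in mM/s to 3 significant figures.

70.1 mM/s

In reciprocal form, 1/v = (Km/Vmax)·(1/[S]) + 1/Vmax. The two points give (1/[S], 1/v) = (0.1776, 0.03968) and (0.02924, 0.01845).
Slope = (0.03968 − 0.01845)/(0.1776 − 0.02924) = 0.1431; intercept = 0.03968 − 0.1431×0.1776 = 0.01427.
Vmax = 1/intercept = 70.1 mM/s; Km = slope × Vmax = 0.1431 × 70.1 = 10.0 nM.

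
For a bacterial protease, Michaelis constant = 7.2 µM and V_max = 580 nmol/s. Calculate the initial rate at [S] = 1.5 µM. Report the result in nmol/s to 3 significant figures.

[S]/(Km+[S]) = 1.5/8.700 = 0.1724, the fractional saturation.
v = 0.1724 × Vmax = 0.1724 × 580 = 100 nmol/s.

100 nmol/s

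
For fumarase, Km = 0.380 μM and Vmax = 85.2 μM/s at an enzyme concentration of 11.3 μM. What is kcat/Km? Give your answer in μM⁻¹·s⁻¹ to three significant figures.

kcat = Vmax/[E]total = 85.2/11.3 = 7.54 s⁻¹.
kcat/Km = 7.54/0.380 = 19.8 μM⁻¹·s⁻¹.

19.8 μM⁻¹·s⁻¹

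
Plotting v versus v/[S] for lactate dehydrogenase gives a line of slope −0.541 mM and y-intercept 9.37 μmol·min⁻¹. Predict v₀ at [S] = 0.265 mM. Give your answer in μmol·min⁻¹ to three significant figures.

In the Eadie–Hofstee form v = Vmax − Km·(v/[S]), the slope is −Km and the intercept is Vmax, so Km = 0.541 mM and Vmax = 9.37 μmol·min⁻¹.
v = 9.37 × 0.265/(0.541 + 0.265) = 3.08 μmol·min⁻¹.

3.08 μmol·min⁻¹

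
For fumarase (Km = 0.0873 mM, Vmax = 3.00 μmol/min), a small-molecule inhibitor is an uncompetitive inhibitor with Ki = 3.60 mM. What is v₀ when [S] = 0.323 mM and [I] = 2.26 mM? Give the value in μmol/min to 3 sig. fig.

α = 1 + [I]/Ki = 1 + 2.26/3.60 = 1.628.
For an uncompetitive inhibitor, both parameters are divided by α, giving Vmax/α and Km/α: Km,app = 0.0536 mM, Vmax,app = 1.84 μmol/min.
v = Vmax,app·[S]/(Km,app + [S]) = 1.84 × 0.323/(0.0536 + 0.323) = 1.58 μmol/min.

1.58 μmol/min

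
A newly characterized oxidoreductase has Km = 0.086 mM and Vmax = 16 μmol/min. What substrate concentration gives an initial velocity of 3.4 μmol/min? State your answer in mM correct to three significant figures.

The required fractional saturation is v/Vmax = 3.4/16 = 0.2125.
Then [S]/(Km+[S]) = 0.2125 ⇒ [S] = 0.086 × 0.2125/(1 − 0.2125) = 0.0232 mM.

0.0232 mM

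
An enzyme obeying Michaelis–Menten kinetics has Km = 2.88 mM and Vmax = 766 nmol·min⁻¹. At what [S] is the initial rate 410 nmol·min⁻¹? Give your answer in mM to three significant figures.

3.32 mM

Rearranging v = Vmax[S]/(Km+[S]) gives [S] = Km·v/(Vmax − v).
[S] = 2.88 × 410 / (766 − 410) = 1181/356.0 = 3.32 mM.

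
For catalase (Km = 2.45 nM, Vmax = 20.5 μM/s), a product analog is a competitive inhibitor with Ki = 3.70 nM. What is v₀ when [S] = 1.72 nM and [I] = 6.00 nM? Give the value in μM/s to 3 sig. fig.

4.33 μM/s

α = 1 + [I]/Ki = 1 + 6.00/3.70 = 2.622.
For a competitive inhibitor, Vmax is unchanged and the apparent Km becomes α·Km: Km,app = 6.42 nM, Vmax,app = 20.5 μM/s.
v = Vmax,app·[S]/(Km,app + [S]) = 20.5 × 1.72/(6.42 + 1.72) = 4.33 μM/s.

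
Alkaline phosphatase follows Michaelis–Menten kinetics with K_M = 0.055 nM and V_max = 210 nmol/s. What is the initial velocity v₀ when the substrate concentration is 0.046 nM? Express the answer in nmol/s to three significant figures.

95.6 nmol/s

[S]/(Km+[S]) = 0.046/0.1010 = 0.4554, the fractional saturation.
v = 0.4554 × Vmax = 0.4554 × 210 = 95.6 nmol/s.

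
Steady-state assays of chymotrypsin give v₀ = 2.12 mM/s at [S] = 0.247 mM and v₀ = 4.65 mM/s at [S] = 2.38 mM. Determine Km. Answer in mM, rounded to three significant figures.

In reciprocal form, 1/v = (Km/Vmax)·(1/[S]) + 1/Vmax. The two points give (1/[S], 1/v) = (4.049, 0.4717) and (0.4202, 0.2151).
Slope = (0.4717 − 0.2151)/(4.049 − 0.4202) = 0.07073; intercept = 0.4717 − 0.07073×4.049 = 0.1853.
Vmax = 1/intercept = 5.40 mM/s; Km = slope × Vmax = 0.07073 × 5.40 = 0.382 mM.

0.382 mM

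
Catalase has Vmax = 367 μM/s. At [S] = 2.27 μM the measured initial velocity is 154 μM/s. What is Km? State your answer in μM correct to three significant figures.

v/Vmax = 154/367 = 0.4196 = [S]/(Km+[S]).
So Km + [S] = [S]/0.4196 = 5.410 μM, giving Km = 5.410 − 2.27 = 3.14 μM.

3.14 μM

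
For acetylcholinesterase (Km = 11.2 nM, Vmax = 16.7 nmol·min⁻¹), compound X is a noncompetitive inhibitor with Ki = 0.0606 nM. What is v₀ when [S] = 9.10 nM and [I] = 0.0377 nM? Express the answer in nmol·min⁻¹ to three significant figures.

4.62 nmol·min⁻¹

With α = 1 + [I]/Ki = 1 + 0.0377/0.0606 = 1.622, the noncompetitive rate law is v = (Vmax/α)·[S] / (Km + [S]).
v = (16.7/1.622)×9.10 / (11.2 + 9.10) = 93.69/20.30 = 4.62 nmol·min⁻¹.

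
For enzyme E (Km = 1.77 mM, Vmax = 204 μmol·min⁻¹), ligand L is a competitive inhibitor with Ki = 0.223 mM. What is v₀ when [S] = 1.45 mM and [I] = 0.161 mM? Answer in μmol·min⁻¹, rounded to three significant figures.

65.8 μmol·min⁻¹

α = 1 + [I]/Ki = 1 + 0.161/0.223 = 1.722.
For a competitive inhibitor, Vmax is unchanged and the apparent Km becomes α·Km: Km,app = 3.05 mM, Vmax,app = 204 μmol·min⁻¹.
v = Vmax,app·[S]/(Km,app + [S]) = 204 × 1.45/(3.05 + 1.45) = 65.8 μmol·min⁻¹.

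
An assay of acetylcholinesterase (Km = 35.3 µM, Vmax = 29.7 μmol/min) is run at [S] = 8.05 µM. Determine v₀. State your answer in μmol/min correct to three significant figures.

[S]/(Km+[S]) = 8.05/43.35 = 0.1857, the fractional saturation.
v = 0.1857 × Vmax = 0.1857 × 29.7 = 5.52 μmol/min.

5.52 μmol/min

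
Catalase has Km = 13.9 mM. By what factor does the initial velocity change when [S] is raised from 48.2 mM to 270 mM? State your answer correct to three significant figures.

1.23

The fractional saturations are [S]/(Km+[S]) = 48.2/62.10 = 0.7762 and 270/283.9 = 0.9510.
v₂/v₁ is just their ratio: 0.9510/0.7762 = 1.23.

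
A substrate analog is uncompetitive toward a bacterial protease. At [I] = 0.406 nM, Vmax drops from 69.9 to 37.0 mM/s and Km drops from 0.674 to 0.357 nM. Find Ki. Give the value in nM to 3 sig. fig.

Uncompetitive: Vmax,app = Vmax/α (and Km,app = Km/α) with α = 1 + [I]/Ki.
α = Vmax/Vmax,app = 69.9/37.0 = 1.889.
Since α = 1 + [I]/Ki, [I]/Ki = 1.889 − 1 = 0.8892 and Ki = 0.406/0.8892 = 0.457 nM.

0.457 nM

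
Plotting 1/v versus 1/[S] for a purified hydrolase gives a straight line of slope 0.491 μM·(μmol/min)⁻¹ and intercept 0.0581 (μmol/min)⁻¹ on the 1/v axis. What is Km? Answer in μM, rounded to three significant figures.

8.45 μM

y-intercept = 1/Vmax ⇒ Vmax = 17.2 μmol/min; slope = Km/Vmax ⇒ Km = slope × Vmax.
Km = 0.491 × 17.2 = 8.45 μM.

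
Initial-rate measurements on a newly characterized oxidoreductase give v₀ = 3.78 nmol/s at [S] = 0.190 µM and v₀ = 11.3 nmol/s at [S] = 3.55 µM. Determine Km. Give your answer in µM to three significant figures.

0.450 µM

In reciprocal form, 1/v = (Km/Vmax)·(1/[S]) + 1/Vmax. The two points give (1/[S], 1/v) = (5.263, 0.2646) and (0.2817, 0.08850).
Slope = (0.2646 − 0.08850)/(5.263 − 0.2817) = 0.03534; intercept = 0.2646 − 0.03534×5.263 = 0.07854.
Vmax = 1/intercept = 12.7 nmol/s; Km = slope × Vmax = 0.03534 × 12.7 = 0.450 µM.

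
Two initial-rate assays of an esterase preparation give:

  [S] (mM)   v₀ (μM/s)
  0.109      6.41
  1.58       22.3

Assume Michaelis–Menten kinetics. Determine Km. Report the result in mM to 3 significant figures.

From v = Vmax[S]/(Km+[S]), each point gives Vmax = v(Km+[S])/[S].
Equating: 6.41(Km+0.109)/0.109 = 22.3(Km+1.58)/1.58.
58.81·Km + 6.41 = 14.11·Km + 22.3, so (58.81 − 14.11)·Km = 22.3 − 6.41.
Km = 15.89/44.69 = 0.356 mM; then Vmax = 6.41(0.356+0.109)/0.109 = 27.3 μM/s.

0.356 mM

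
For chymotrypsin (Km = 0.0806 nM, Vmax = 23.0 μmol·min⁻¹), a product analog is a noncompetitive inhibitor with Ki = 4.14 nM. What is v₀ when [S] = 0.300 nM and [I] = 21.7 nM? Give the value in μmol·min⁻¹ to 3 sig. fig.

With α = 1 + [I]/Ki = 1 + 21.7/4.14 = 6.242, the noncompetitive rate law is v = (Vmax/α)·[S] / (Km + [S]).
v = (23.0/6.242)×0.300 / (0.0806 + 0.300) = 1.105/0.3806 = 2.90 μmol·min⁻¹.

2.90 μmol·min⁻¹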